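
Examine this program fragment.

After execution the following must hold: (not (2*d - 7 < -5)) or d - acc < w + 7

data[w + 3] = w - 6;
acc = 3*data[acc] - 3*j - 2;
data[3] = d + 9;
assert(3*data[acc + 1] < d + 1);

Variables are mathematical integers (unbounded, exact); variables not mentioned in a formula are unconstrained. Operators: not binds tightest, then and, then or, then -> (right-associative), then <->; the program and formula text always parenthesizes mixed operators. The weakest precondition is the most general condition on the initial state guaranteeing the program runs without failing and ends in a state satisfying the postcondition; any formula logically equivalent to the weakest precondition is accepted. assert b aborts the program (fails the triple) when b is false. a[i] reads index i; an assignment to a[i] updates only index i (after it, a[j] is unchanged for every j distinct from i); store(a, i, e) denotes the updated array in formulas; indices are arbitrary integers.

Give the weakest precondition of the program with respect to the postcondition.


Working backward. After the program, the postcondition (not (2*d - 7 < -5)) or d - acc < w + 7 must hold; in canonical form it is (not (2*d < 2)) or d < acc + w + 7.
Before assert 3*data[acc + 1] < d + 1: 3*data[acc + 1] < d + 1 and ((not (2*d < 2)) or d < acc + w + 7)
Before data[3] := d + 9: 3*store(data, 3, d + 9)[acc + 1] < d + 1 and ((not (2*d < 2)) or d < acc + w + 7)
Before acc := 3*data[acc] - 3*j - 2: 3*store(data, 3, d + 9)[3*data[acc] - 3*j - 1] < d + 1 and ((not (2*d < 2)) or d + 3*j < 3*data[acc] + w + 5)
Before data[w + 3] := w - 6: 3*store(store(data, w + 3, w - 6), 3, d + 9)[3*store(data, w + 3, w - 6)[acc] - 3*j - 1] < d + 1 and ((not (2*d < 2)) or d + 3*j < 3*store(data, w + 3, w - 6)[acc] + w + 5)
Answer: WP = 3*store(store(data, w + 3, w - 6), 3, d + 9)[3*store(data, w + 3, w - 6)[acc] - 3*j - 1] < d + 1 and ((not (2*d < 2)) or d + 3*j < 3*store(data, w + 3, w - 6)[acc] + w + 5)


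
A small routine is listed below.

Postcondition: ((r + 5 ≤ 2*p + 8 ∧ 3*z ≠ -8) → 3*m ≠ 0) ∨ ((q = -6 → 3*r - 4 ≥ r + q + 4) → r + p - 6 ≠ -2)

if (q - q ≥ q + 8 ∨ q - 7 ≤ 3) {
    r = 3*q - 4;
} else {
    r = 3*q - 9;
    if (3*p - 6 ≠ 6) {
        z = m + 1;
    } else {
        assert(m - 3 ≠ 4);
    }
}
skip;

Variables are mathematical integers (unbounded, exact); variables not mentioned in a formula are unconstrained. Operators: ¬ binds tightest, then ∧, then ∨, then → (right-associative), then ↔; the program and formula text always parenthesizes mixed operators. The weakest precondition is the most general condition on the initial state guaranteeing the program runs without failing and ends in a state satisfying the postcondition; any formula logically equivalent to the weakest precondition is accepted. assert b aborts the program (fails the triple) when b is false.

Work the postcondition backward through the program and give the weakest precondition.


Working backward. After the program, the postcondition ((r + 5 ≤ 2*p + 8 ∧ 3*z ≠ -8) → 3*m ≠ 0) ∨ ((q = -6 → 3*r - 4 ≥ r + q + 4) → r + p - 6 ≠ -2) must hold; in canonical form it is ((r ≤ 2*p + 3 ∧ 3*z ≠ -8) → 3*m ≠ 0) ∨ ((q = -6 → 2*r ≥ q + 8) → p + r ≠ 4).
Before skip: ((r ≤ 2*p + 3 ∧ 3*z ≠ -8) → 3*m ≠ 0) ∨ ((q = -6 → 2*r ≥ q + 8) → p + r ≠ 4)
Then branch requires ((3*q ≤ 2*p + 7 ∧ 3*z ≠ -8) → 3*m ≠ 0) ∨ ((q = -6 → 5*q ≥ 16) → p + 3*q ≠ 8); else branch requires (3*p ≠ 12 → (((3*q ≤ 2*p + 12 ∧ 3*m ≠ -11) → 3*m ≠ 0) ∨ ((q = -6 → 5*q ≥ 26) → p + 3*q ≠ 13))) ∧ ((¬(3*p ≠ 12)) → (m ≠ 7 ∧ (((3*q ≤ 2*p + 12 ∧ 3*z ≠ -8) → 3*m ≠ 0) ∨ ((q = -6 → 5*q ≥ 26) → p + 3*q ≠ 13)))).
Before the if: ((q ≤ -8 ∨ q ≤ 10) → (((3*q ≤ 2*p + 7 ∧ 3*z ≠ -8) → 3*m ≠ 0) ∨ ((q = -6 → 5*q ≥ 16) → p + 3*q ≠ 8))) ∧ ((¬(q ≤ -8 ∨ q ≤ 10)) → ((3*p ≠ 12 → (((3*q ≤ 2*p + 12 ∧ 3*m ≠ -11) → 3*m ≠ 0) ∨ ((q = -6 → 5*q ≥ 26) → p + 3*q ≠ 13))) ∧ ((¬(3*p ≠ 12)) → (m ≠ 7 ∧ (((3*q ≤ 2*p + 12 ∧ 3*z ≠ -8) → 3*m ≠ 0) ∨ ((q = -6 → 5*q ≥ 26) → p + 3*q ≠ 13))))))
Answer: WP = ((q ≤ -8 ∨ q ≤ 10) → (((3*q ≤ 2*p + 7 ∧ 3*z ≠ -8) → 3*m ≠ 0) ∨ ((q = -6 → 5*q ≥ 16) → p + 3*q ≠ 8))) ∧ ((¬(q ≤ -8 ∨ q ≤ 10)) → ((3*p ≠ 12 → (((3*q ≤ 2*p + 12 ∧ 3*m ≠ -11) → 3*m ≠ 0) ∨ ((q = -6 → 5*q ≥ 26) → p + 3*q ≠ 13))) ∧ ((¬(3*p ≠ 12)) → (m ≠ 7 ∧ (((3*q ≤ 2*p + 12 ∧ 3*z ≠ -8) → 3*m ≠ 0) ∨ ((q = -6 → 5*q ≥ 26) → p + 3*q ≠ 13))))))


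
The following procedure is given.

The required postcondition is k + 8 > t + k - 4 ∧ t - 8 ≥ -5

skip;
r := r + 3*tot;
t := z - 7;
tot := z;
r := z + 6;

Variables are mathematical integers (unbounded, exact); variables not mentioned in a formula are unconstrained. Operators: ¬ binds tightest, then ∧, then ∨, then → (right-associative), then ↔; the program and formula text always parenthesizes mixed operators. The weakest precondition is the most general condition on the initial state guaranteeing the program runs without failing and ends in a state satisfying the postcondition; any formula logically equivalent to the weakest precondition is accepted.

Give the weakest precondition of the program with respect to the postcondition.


Working backward. After the program, the postcondition k + 8 > t + k - 4 ∧ t - 8 ≥ -5 must hold; in canonical form it is t < 12 ∧ t ≥ 3.
Before r := z + 6: t < 12 ∧ t ≥ 3
Before tot := z: t < 12 ∧ t ≥ 3
Before t := z - 7: z < 19 ∧ z ≥ 10
Before r := r + 3*tot: z < 19 ∧ z ≥ 10
Before skip: z < 19 ∧ z ≥ 10
Answer: WP = z < 19 ∧ z ≥ 10


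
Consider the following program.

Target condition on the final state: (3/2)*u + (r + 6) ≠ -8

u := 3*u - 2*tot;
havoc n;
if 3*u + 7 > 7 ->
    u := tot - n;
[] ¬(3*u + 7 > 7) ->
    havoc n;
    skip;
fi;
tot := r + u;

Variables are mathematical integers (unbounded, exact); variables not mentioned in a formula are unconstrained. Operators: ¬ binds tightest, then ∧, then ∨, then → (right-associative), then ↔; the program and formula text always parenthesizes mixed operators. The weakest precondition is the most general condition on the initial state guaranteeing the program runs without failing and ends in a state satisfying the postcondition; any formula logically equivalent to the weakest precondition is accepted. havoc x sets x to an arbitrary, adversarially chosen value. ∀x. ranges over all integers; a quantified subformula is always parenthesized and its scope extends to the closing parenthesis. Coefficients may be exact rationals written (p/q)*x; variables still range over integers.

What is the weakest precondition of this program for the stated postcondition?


Working backward. After the program, the postcondition (3/2)*u + (r + 6) ≠ -8 must hold; in canonical form it is r + (3/2)*u ≠ -14.
Before tot := r + u: r + (3/2)*u ≠ -14
Then branch requires r + (3/2)*tot ≠ (3/2)*n - 14; else branch requires r + (3/2)*u ≠ -14.
Before the if: (3*u > 0 → r + (3/2)*tot ≠ (3/2)*n - 14) ∧ ((¬(3*u > 0)) → r + (3/2)*u ≠ -14)
Before havoc n: ∀n_1. ((3*u > 0 → r + (3/2)*tot ≠ (3/2)*n_1 - 14) ∧ ((¬(3*u > 0)) → r + (3/2)*u ≠ -14))
Before u := 3*u - 2*tot: ∀n_1. ((9*u > 6*tot → r + (3/2)*tot ≠ (3/2)*n_1 - 14) ∧ ((¬(9*u > 6*tot)) → r + (9/2)*u ≠ 3*tot - 14))
Answer: WP = ∀n_1. ((9*u > 6*tot → r + (3/2)*tot ≠ (3/2)*n_1 - 14) ∧ ((¬(9*u > 6*tot)) → r + (9/2)*u ≠ 3*tot - 14))


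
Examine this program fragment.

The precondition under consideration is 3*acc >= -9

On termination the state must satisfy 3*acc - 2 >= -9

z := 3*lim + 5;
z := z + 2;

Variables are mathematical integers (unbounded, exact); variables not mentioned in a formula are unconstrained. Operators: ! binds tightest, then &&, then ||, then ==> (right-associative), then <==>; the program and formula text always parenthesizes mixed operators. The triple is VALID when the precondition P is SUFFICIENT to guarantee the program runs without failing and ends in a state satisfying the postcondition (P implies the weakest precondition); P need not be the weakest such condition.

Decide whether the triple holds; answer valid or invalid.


Working backward. After the program, the postcondition 3*acc - 2 >= -9 must hold; in canonical form it is 3*acc >= -7.
Before z := z + 2: 3*acc >= -7
Before z := 3*lim + 5: 3*acc >= -7
The weakest precondition is 3*acc >= -7.
Check whether 3*acc >= -9 implies it.
Countermodel: at the initial state acc = -3, the precondition holds but the weakest precondition fails.
Answer: invalid


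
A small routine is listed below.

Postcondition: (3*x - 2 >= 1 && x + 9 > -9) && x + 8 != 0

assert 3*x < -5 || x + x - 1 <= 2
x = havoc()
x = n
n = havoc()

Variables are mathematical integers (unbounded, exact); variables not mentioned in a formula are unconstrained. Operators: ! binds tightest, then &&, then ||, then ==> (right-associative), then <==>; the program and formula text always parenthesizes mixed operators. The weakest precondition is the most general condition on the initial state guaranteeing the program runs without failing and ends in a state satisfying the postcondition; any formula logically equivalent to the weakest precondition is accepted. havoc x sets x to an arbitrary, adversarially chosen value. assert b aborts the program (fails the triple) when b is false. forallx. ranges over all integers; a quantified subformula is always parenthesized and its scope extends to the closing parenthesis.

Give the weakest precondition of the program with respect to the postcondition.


Working backward. After the program, the postcondition (3*x - 2 >= 1 && x + 9 > -9) && x + 8 != 0 must hold; in canonical form it is 3*x >= 3 && x > -18 && x != -8.
Before havoc n: 3*x >= 3 && x > -18 && x != -8
Before x := n: 3*n >= 3 && n > -18 && n != -8
Before havoc x: 3*n >= 3 && n > -18 && n != -8
Before assert 3*x < -5 || x + x - 1 <= 2: (3*x < -5 || 2*x <= 3) && 3*n >= 3 && n > -18 && n != -8
Answer: WP = (3*x < -5 || 2*x <= 3) && 3*n >= 3 && n > -18 && n != -8


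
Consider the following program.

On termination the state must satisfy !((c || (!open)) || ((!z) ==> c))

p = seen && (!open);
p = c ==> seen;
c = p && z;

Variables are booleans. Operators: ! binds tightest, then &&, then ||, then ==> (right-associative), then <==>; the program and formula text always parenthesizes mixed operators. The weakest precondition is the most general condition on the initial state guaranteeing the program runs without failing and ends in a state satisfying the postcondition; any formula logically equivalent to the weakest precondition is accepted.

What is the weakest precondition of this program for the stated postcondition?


Working backward. After the program, the postcondition !((c || (!open)) || ((!z) ==> c)) must hold; in canonical form it is !(c || (!open) || ((!z) ==> c)).
Before c := p && z: !((p && z) || (!open) || ((!z) ==> (p && z)))
Before p := c ==> seen: !(((c ==> seen) && z) || (!open) || ((!z) ==> ((c ==> seen) && z)))
Before p := seen && (!open): !(((c ==> seen) && z) || (!open) || ((!z) ==> ((c ==> seen) && z)))
Answer: WP = !(((c ==> seen) && z) || (!open) || ((!z) ==> ((c ==> seen) && z)))


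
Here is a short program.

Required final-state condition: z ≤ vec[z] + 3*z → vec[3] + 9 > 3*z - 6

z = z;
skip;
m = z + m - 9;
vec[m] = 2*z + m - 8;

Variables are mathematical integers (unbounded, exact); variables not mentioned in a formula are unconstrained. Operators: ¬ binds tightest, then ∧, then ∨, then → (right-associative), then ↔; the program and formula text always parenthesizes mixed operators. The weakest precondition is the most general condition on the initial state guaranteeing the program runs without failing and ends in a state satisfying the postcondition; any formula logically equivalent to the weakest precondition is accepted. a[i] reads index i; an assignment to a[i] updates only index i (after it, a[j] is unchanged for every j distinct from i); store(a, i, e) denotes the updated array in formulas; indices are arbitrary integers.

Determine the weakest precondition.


Working backward. After the program, the postcondition z ≤ vec[z] + 3*z → vec[3] + 9 > 3*z - 6 must hold; in canonical form it is vec[z] + 2*z ≥ 0 → vec[3] > 3*z - 15.
Before vec[m] := 2*z + m - 8: store(vec, m, m + 2*z - 8)[z] + 2*z ≥ 0 → store(vec, m, m + 2*z - 8)[3] > 3*z - 15
Before m := z + m - 9: store(vec, m + z - 9, m + 3*z - 17)[z] + 2*z ≥ 0 → store(vec, m + z - 9, m + 3*z - 17)[3] > 3*z - 15
Before skip: store(vec, m + z - 9, m + 3*z - 17)[z] + 2*z ≥ 0 → store(vec, m + z - 9, m + 3*z - 17)[3] > 3*z - 15
Before z := z: store(vec, m + z - 9, m + 3*z - 17)[z] + 2*z ≥ 0 → store(vec, m + z - 9, m + 3*z - 17)[3] > 3*z - 15
Answer: WP = store(vec, m + z - 9, m + 3*z - 17)[z] + 2*z ≥ 0 → store(vec, m + z - 9, m + 3*z - 17)[3] > 3*z - 15


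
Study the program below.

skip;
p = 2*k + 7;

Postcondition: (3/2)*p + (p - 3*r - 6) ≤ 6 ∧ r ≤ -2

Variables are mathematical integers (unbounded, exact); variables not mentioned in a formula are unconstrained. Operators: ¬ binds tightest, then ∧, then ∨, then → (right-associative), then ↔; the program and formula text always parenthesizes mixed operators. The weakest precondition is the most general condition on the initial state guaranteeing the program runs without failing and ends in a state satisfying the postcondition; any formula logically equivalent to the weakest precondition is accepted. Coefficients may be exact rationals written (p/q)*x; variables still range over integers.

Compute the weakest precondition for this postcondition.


Working backward. After the program, the postcondition (3/2)*p + (p - 3*r - 6) ≤ 6 ∧ r ≤ -2 must hold; in canonical form it is (5/2)*p ≤ 3*r + 12 ∧ r ≤ -2.
Before p := 2*k + 7: 5*k ≤ 3*r - 11/2 ∧ r ≤ -2
Before skip: 5*k ≤ 3*r - 11/2 ∧ r ≤ -2
Answer: WP = 5*k ≤ 3*r - 11/2 ∧ r ≤ -2


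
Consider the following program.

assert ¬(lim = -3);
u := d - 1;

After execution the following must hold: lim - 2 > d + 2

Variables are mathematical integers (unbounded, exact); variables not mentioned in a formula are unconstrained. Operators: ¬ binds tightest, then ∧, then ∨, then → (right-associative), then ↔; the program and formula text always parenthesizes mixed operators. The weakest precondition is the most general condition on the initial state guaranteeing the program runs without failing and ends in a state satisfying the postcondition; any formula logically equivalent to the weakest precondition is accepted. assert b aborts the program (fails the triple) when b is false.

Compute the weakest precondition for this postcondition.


Working backward. After the program, the postcondition lim - 2 > d + 2 must hold; in canonical form it is lim > d + 4.
Before u := d - 1: lim > d + 4
Before assert ¬(lim = -3): (¬(lim = -3)) ∧ lim > d + 4
Answer: WP = (¬(lim = -3)) ∧ lim > d + 4


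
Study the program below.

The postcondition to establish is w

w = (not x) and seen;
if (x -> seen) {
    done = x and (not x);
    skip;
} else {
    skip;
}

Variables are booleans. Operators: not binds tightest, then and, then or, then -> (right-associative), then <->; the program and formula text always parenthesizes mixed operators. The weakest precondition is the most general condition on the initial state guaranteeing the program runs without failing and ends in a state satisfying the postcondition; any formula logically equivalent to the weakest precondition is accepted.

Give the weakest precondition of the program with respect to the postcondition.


Working backward. After the program, w must hold.
Then branch requires w; else branch requires w.
Before the if: ((x -> seen) -> w) and ((not (x -> seen)) -> w)
Before w := (not x) and seen: ((x -> seen) -> ((not x) and seen)) and ((not (x -> seen)) -> ((not x) and seen))
Answer: WP = ((x -> seen) -> ((not x) and seen)) and ((not (x -> seen)) -> ((not x) and seen))


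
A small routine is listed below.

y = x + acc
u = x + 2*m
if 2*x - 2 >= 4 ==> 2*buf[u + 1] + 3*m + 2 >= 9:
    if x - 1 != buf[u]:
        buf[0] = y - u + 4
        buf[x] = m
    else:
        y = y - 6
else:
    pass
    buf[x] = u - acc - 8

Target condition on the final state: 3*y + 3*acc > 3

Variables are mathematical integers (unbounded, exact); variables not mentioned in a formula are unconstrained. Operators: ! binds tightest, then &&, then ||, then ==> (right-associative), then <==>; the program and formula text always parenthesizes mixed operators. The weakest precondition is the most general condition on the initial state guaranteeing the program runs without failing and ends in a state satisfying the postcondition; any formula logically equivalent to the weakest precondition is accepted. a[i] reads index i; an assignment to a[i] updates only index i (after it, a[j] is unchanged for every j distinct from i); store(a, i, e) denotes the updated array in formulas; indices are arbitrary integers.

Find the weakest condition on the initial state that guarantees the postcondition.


Working backward. After the program, the postcondition 3*y + 3*acc > 3 must hold; in canonical form it is 3*acc + 3*y > 3.
Then branch requires (x != buf[u] + 1 ==> 3*acc + 3*y > 3) && ((!(x != buf[u] + 1)) ==> 3*acc + 3*y > 21); else branch requires 3*acc + 3*y > 3.
Before the if: ((2*x >= 6 ==> 2*buf[u + 1] + 3*m >= 7) ==> ((x != buf[u] + 1 ==> 3*acc + 3*y > 3) && ((!(x != buf[u] + 1)) ==> 3*acc + 3*y > 21))) && ((!(2*x >= 6 ==> 2*buf[u + 1] + 3*m >= 7)) ==> 3*acc + 3*y > 3)
Before u := x + 2*m: ((2*x >= 6 ==> 2*buf[2*m + x + 1] + 3*m >= 7) ==> ((x != buf[2*m + x] + 1 ==> 3*acc + 3*y > 3) && ((!(x != buf[2*m + x] + 1)) ==> 3*acc + 3*y > 21))) && ((!(2*x >= 6 ==> 2*buf[2*m + x + 1] + 3*m >= 7)) ==> 3*acc + 3*y > 3)
Before y := x + acc: ((2*x >= 6 ==> 2*buf[2*m + x + 1] + 3*m >= 7) ==> ((x != buf[2*m + x] + 1 ==> 6*acc + 3*x > 3) && ((!(x != buf[2*m + x] + 1)) ==> 6*acc + 3*x > 21))) && ((!(2*x >= 6 ==> 2*buf[2*m + x + 1] + 3*m >= 7)) ==> 6*acc + 3*x > 3)
Answer: WP = ((2*x >= 6 ==> 2*buf[2*m + x + 1] + 3*m >= 7) ==> ((x != buf[2*m + x] + 1 ==> 6*acc + 3*x > 3) && ((!(x != buf[2*m + x] + 1)) ==> 6*acc + 3*x > 21))) && ((!(2*x >= 6 ==> 2*buf[2*m + x + 1] + 3*m >= 7)) ==> 6*acc + 3*x > 3)


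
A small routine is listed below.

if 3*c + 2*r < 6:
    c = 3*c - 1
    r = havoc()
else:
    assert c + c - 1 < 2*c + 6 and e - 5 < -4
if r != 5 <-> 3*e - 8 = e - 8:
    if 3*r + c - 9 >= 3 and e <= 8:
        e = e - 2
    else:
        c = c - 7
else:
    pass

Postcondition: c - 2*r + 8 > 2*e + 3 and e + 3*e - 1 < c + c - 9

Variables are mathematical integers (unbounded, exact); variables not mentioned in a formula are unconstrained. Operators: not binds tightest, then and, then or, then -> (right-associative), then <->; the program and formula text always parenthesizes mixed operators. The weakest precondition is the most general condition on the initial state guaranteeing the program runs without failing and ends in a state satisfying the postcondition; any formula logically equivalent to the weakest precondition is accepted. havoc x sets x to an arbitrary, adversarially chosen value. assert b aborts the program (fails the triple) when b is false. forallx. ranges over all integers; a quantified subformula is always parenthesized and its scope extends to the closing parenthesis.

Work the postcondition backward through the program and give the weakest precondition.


Working backward. After the program, the postcondition c - 2*r + 8 > 2*e + 3 and e + 3*e - 1 < c + c - 9 must hold; in canonical form it is c > 2*e + 2*r - 5 and 4*e < 2*c - 8.
Then branch requires ((c + 3*r >= 12 and e <= 8) -> (c > 2*e + 2*r - 9 and 4*e < 2*c)) and ((not (c + 3*r >= 12 and e <= 8)) -> (c > 2*e + 2*r + 2 and 4*e < 2*c - 22)); else branch requires c > 2*e + 2*r - 5 and 4*e < 2*c - 8.
Before the if: ((r != 5 <-> 2*e = 0) -> (((c + 3*r >= 12 and e <= 8) -> (c > 2*e + 2*r - 9 and 4*e < 2*c)) and ((not (c + 3*r >= 12 and e <= 8)) -> (c > 2*e + 2*r + 2 and 4*e < 2*c - 22)))) and ((not (r != 5 <-> 2*e = 0)) -> (c > 2*e + 2*r - 5 and 4*e < 2*c - 8))
Then branch requires forall r_1. (((r_1 != 5 <-> 2*e = 0) -> (((3*c + 3*r_1 >= 13 and e <= 8) -> (3*c > 2*e + 2*r_1 - 8 and 4*e < 6*c - 2)) and ((not (3*c + 3*r_1 >= 13 and e <= 8)) -> (3*c > 2*e + 2*r_1 + 3 and 4*e < 6*c - 24)))) and ((not (r_1 != 5 <-> 2*e = 0)) -> (3*c > 2*e + 2*r_1 - 4 and 4*e < 6*c - 10))); else branch requires e < 1 and ((r != 5 <-> 2*e = 0) -> (((c + 3*r >= 12 and e <= 8) -> (c > 2*e + 2*r - 9 and 4*e < 2*c)) and ((not (c + 3*r >= 12 and e <= 8)) -> (c > 2*e + 2*r + 2 and 4*e < 2*c - 22)))) and ((not (r != 5 <-> 2*e = 0)) -> (c > 2*e + 2*r - 5 and 4*e < 2*c - 8)).
Before the if: (3*c + 2*r < 6 -> (forall r_1. (((r_1 != 5 <-> 2*e = 0) -> (((3*c + 3*r_1 >= 13 and e <= 8) -> (3*c > 2*e + 2*r_1 - 8 and 4*e < 6*c - 2)) and ((not (3*c + 3*r_1 >= 13 and e <= 8)) -> (3*c > 2*e + 2*r_1 + 3 and 4*e < 6*c - 24)))) and ((not (r_1 != 5 <-> 2*e = 0)) -> (3*c > 2*e + 2*r_1 - 4 and 4*e < 6*c - 10))))) and ((not (3*c + 2*r < 6)) -> (e < 1 and ((r != 5 <-> 2*e = 0) -> (((c + 3*r >= 12 and e <= 8) -> (c > 2*e + 2*r - 9 and 4*e < 2*c)) and ((not (c + 3*r >= 12 and e <= 8)) -> (c > 2*e + 2*r + 2 and 4*e < 2*c - 22)))) and ((not (r != 5 <-> 2*e = 0)) -> (c > 2*e + 2*r - 5 and 4*e < 2*c - 8))))
Answer: WP = (3*c + 2*r < 6 -> (forall r_1. (((r_1 != 5 <-> 2*e = 0) -> (((3*c + 3*r_1 >= 13 and e <= 8) -> (3*c > 2*e + 2*r_1 - 8 and 4*e < 6*c - 2)) and ((not (3*c + 3*r_1 >= 13 and e <= 8)) -> (3*c > 2*e + 2*r_1 + 3 and 4*e < 6*c - 24)))) and ((not (r_1 != 5 <-> 2*e = 0)) -> (3*c > 2*e + 2*r_1 - 4 and 4*e < 6*c - 10))))) and ((not (3*c + 2*r < 6)) -> (e < 1 and ((r != 5 <-> 2*e = 0) -> (((c + 3*r >= 12 and e <= 8) -> (c > 2*e + 2*r - 9 and 4*e < 2*c)) and ((not (c + 3*r >= 12 and e <= 8)) -> (c > 2*e + 2*r + 2 and 4*e < 2*c - 22)))) and ((not (r != 5 <-> 2*e = 0)) -> (c > 2*e + 2*r - 5 and 4*e < 2*c - 8))))


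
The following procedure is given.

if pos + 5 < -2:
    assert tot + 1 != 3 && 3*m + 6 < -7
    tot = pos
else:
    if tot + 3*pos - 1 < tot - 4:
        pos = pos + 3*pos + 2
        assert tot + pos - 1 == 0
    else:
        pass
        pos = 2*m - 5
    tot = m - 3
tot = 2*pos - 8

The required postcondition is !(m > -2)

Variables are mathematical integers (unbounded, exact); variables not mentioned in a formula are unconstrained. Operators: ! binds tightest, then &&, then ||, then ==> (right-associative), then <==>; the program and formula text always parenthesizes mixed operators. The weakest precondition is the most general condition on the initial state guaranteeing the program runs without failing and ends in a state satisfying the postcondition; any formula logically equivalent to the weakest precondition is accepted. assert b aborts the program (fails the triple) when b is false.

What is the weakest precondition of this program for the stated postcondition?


Working backward. After the program, !(m > -2) must hold.
Before tot := 2*pos - 8: !(m > -2)
Then branch requires tot != 2 && 3*m < -13 && (!(m > -2)); else branch requires (3*pos < -3 ==> (4*pos + tot == -1 && (!(m > -2)))) && ((!(3*pos < -3)) ==> (!(m > -2))).
Before the if: (pos < -7 ==> (tot != 2 && 3*m < -13 && (!(m > -2)))) && ((!(pos < -7)) ==> ((3*pos < -3 ==> (4*pos + tot == -1 && (!(m > -2)))) && ((!(3*pos < -3)) ==> (!(m > -2)))))
Answer: WP = (pos < -7 ==> (tot != 2 && 3*m < -13 && (!(m > -2)))) && ((!(pos < -7)) ==> ((3*pos < -3 ==> (4*pos + tot == -1 && (!(m > -2)))) && ((!(3*pos < -3)) ==> (!(m > -2)))))


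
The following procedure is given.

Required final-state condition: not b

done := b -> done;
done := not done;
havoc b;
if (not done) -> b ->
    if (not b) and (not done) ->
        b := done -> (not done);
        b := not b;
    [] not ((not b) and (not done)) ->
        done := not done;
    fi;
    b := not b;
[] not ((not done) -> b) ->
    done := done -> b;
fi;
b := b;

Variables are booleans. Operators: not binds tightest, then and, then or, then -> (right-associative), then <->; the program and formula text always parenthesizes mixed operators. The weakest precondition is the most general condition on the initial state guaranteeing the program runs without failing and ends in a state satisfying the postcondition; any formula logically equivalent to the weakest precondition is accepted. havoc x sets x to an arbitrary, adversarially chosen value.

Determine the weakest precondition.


Working backward. After the program, not b must hold.
Before b := b: not b
Then branch requires (((not b) and (not done)) -> (not (done -> (not done)))) and ((not ((not b) and (not done))) -> b); else branch requires not b.
Before the if: (((not done) -> b) -> ((((not b) and (not done)) -> (not (done -> (not done)))) and ((not ((not b) and (not done))) -> b))) and ((not ((not done) -> b)) -> (not b))
Before havoc b: done -> (((not done) -> (not (done -> (not done)))) and (not done))
Before done := not done: (not done) -> ((done -> (not ((not done) -> done))) and done)
Before done := b -> done: (not (b -> done)) -> (((b -> done) -> (not ((not (b -> done)) -> (b -> done)))) and (b -> done))
Answer: WP = (not (b -> done)) -> (((b -> done) -> (not ((not (b -> done)) -> (b -> done)))) and (b -> done))


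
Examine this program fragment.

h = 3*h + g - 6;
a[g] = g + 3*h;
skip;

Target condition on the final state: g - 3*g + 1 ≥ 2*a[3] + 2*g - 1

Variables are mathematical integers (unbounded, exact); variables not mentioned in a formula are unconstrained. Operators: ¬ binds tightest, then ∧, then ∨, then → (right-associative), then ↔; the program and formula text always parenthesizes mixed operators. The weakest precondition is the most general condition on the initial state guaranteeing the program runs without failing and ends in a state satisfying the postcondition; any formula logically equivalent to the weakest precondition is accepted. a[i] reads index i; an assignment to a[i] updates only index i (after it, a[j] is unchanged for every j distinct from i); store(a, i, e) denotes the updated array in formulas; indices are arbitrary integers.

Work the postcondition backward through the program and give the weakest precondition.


Working backward. After the program, the postcondition g - 3*g + 1 ≥ 2*a[3] + 2*g - 1 must hold; in canonical form it is 2*a[3] + 4*g ≤ 2.
Before skip: 2*a[3] + 4*g ≤ 2
Before a[g] := g + 3*h: 2*store(a, g, g + 3*h)[3] + 4*g ≤ 2
Before h := 3*h + g - 6: 2*store(a, g, 4*g + 9*h - 18)[3] + 4*g ≤ 2
Answer: WP = 2*store(a, g, 4*g + 9*h - 18)[3] + 4*g ≤ 2


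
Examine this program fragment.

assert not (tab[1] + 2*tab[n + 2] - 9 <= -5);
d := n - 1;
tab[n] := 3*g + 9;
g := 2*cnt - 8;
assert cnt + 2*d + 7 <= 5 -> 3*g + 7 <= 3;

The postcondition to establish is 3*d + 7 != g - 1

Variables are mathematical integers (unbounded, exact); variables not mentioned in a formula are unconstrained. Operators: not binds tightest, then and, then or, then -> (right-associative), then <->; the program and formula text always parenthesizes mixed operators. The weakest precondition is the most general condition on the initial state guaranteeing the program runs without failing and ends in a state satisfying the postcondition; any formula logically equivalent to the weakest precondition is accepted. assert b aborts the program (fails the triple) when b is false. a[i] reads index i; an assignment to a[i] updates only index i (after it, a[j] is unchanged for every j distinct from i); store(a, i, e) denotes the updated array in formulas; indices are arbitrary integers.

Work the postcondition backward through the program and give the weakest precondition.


Working backward. After the program, the postcondition 3*d + 7 != g - 1 must hold; in canonical form it is 3*d != g - 8.
Before assert cnt + 2*d + 7 <= 5 -> 3*g + 7 <= 3: (cnt + 2*d <= -2 -> 3*g <= -4) and 3*d != g - 8
Before g := 2*cnt - 8: (cnt + 2*d <= -2 -> 6*cnt <= 20) and 3*d != 2*cnt - 16
Before tab[n] := 3*g + 9: (cnt + 2*d <= -2 -> 6*cnt <= 20) and 3*d != 2*cnt - 16
Before d := n - 1: (cnt + 2*n <= 0 -> 6*cnt <= 20) and 3*n != 2*cnt - 13
Before assert not (tab[1] + 2*tab[n + 2] - 9 <= -5): (not (2*tab[n + 2] + tab[1] <= 4)) and (cnt + 2*n <= 0 -> 6*cnt <= 20) and 3*n != 2*cnt - 13
Answer: WP = (not (2*tab[n + 2] + tab[1] <= 4)) and (cnt + 2*n <= 0 -> 6*cnt <= 20) and 3*n != 2*cnt - 13


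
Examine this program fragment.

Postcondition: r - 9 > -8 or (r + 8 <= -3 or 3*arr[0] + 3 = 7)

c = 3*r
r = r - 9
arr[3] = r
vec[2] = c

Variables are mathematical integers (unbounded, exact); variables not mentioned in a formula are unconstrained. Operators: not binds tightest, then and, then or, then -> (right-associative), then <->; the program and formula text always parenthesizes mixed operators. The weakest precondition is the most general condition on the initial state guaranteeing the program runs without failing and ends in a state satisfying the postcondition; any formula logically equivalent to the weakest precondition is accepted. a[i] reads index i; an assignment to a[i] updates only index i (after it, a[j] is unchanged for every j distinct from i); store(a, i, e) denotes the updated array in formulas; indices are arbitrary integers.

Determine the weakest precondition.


Working backward. After the program, the postcondition r - 9 > -8 or (r + 8 <= -3 or 3*arr[0] + 3 = 7) must hold; in canonical form it is r > 1 or r <= -11 or 3*arr[0] = 4.
Before vec[2] := c: r > 1 or r <= -11 or 3*arr[0] = 4
Before arr[3] := r: r > 1 or r <= -11 or 3*arr[0] = 4
Before r := r - 9: r > 10 or r <= -2 or 3*arr[0] = 4
Before c := 3*r: r > 10 or r <= -2 or 3*arr[0] = 4
Answer: WP = r > 10 or r <= -2 or 3*arr[0] = 4


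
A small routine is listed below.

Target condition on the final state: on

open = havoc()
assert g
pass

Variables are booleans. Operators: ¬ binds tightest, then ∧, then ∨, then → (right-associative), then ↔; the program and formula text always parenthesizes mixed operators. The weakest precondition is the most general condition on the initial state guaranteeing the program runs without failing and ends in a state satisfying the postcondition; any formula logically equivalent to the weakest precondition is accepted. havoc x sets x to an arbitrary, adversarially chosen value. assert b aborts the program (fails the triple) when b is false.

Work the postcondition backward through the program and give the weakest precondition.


Working backward. After the program, on must hold.
Before skip: on
Before assert g: g ∧ on
Before havoc open: g ∧ on
Answer: WP = g ∧ on


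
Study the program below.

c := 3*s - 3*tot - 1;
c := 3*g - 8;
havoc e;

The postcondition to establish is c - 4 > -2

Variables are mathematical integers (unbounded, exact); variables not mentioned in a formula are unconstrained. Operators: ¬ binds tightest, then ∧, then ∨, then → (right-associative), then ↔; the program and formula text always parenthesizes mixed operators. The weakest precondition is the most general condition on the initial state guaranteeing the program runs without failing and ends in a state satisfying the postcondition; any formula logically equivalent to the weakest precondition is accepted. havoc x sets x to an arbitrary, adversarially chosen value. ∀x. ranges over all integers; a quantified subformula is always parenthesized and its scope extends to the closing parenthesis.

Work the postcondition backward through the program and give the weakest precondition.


Working backward. After the program, the postcondition c - 4 > -2 must hold; in canonical form it is c > 2.
Before havoc e: c > 2
Before c := 3*g - 8: 3*g > 10
Before c := 3*s - 3*tot - 1: 3*g > 10
Answer: WP = 3*g > 10


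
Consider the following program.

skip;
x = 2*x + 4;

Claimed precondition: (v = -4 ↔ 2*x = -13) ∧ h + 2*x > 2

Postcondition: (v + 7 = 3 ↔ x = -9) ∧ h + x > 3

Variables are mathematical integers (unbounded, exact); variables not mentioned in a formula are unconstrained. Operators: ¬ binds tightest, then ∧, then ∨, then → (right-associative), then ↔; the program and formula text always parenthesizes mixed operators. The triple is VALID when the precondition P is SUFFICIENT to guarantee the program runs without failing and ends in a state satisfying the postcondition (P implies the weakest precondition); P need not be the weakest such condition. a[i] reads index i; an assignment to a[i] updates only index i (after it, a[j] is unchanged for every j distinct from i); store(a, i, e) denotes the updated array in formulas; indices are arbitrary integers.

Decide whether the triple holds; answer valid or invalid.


Working backward. After the program, the postcondition (v + 7 = 3 ↔ x = -9) ∧ h + x > 3 must hold; in canonical form it is (v = -4 ↔ x = -9) ∧ h + x > 3.
Before x := 2*x + 4: (v = -4 ↔ 2*x = -13) ∧ h + 2*x > -1
Before skip: (v = -4 ↔ 2*x = -13) ∧ h + 2*x > -1
The weakest precondition is (v = -4 ↔ 2*x = -13) ∧ h + 2*x > -1.
Check whether (v = -4 ↔ 2*x = -13) ∧ h + 2*x > 2 implies it.
Every state satisfying the precondition satisfies the weakest precondition: the implication holds.
Answer: valid


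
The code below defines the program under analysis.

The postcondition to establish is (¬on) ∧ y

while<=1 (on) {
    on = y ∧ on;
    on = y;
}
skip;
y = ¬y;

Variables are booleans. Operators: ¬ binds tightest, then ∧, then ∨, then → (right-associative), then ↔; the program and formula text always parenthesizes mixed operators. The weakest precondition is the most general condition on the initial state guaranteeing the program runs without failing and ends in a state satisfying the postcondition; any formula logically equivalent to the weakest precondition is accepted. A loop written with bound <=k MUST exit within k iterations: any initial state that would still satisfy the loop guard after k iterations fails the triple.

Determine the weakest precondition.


Working backward. After the program, (¬on) ∧ y must hold.
Before y := ¬y: (¬on) ∧ (¬y)
Before skip: (¬on) ∧ (¬y)
Before the loop (bound <=1), unroll the exhaustion recursion (WP_0 = exit-now case; WP_j = one more guarded iteration, up to j = 1):
  WP_0: (¬on) ∧ (¬y)
  WP_1: (on → (¬y)) ∧ ((¬on) → ((¬on) ∧ (¬y)))
So before the loop: (on → (¬y)) ∧ ((¬on) → ((¬on) ∧ (¬y)))
Answer: WP = (on → (¬y)) ∧ ((¬on) → ((¬on) ∧ (¬y)))


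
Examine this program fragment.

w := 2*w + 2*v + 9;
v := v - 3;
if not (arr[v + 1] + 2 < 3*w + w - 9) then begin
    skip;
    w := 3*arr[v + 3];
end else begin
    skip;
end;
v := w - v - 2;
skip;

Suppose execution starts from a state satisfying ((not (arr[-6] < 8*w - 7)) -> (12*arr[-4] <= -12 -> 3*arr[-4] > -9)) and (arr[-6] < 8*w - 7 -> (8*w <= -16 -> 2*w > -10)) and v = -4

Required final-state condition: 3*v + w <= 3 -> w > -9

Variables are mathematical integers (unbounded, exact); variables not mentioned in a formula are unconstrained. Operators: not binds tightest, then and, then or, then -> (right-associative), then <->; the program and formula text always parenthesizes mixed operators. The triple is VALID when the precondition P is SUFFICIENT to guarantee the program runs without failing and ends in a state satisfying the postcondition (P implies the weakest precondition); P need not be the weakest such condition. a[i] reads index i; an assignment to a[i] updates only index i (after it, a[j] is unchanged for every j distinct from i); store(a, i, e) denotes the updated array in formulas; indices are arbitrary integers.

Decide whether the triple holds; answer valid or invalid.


Working backward. After the program, 3*v + w <= 3 -> w > -9 must hold.
Before skip: 3*v + w <= 3 -> w > -9
Before v := w - v - 2: 4*w <= 3*v + 9 -> w > -9
Then branch requires 12*arr[v + 3] <= 3*v + 9 -> 3*arr[v + 3] > -9; else branch requires 4*w <= 3*v + 9 -> w > -9.
Before the if: ((not (arr[v + 1] < 4*w - 11)) -> (12*arr[v + 3] <= 3*v + 9 -> 3*arr[v + 3] > -9)) and (arr[v + 1] < 4*w - 11 -> (4*w <= 3*v + 9 -> w > -9))
Before v := v - 3: ((not (arr[v - 2] < 4*w - 11)) -> (12*arr[v] <= 3*v -> 3*arr[v] > -9)) and (arr[v - 2] < 4*w - 11 -> (4*w <= 3*v -> w > -9))
Before w := 2*w + 2*v + 9: ((not (arr[v - 2] < 8*v + 8*w + 25)) -> (12*arr[v] <= 3*v -> 3*arr[v] > -9)) and (arr[v - 2] < 8*v + 8*w + 25 -> (5*v + 8*w <= -36 -> 2*v + 2*w > -18))
The weakest precondition is ((not (arr[v - 2] < 8*v + 8*w + 25)) -> (12*arr[v] <= 3*v -> 3*arr[v] > -9)) and (arr[v - 2] < 8*v + 8*w + 25 -> (5*v + 8*w <= -36 -> 2*v + 2*w > -18)).
Check whether ((not (arr[-6] < 8*w - 7)) -> (12*arr[-4] <= -12 -> 3*arr[-4] > -9)) and (arr[-6] < 8*w - 7 -> (8*w <= -16 -> 2*w > -10)) and v = -4 implies it.
Every state satisfying the precondition satisfies the weakest precondition: the implication holds.
Answer: valid


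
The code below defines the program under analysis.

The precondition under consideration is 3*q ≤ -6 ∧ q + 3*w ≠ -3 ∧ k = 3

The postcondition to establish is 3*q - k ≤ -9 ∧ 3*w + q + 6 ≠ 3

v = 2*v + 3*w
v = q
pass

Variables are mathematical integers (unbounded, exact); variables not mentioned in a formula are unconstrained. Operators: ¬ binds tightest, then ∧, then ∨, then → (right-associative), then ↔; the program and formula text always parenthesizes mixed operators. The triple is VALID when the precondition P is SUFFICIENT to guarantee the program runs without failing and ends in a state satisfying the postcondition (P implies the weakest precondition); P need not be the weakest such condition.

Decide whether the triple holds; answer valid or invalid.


Working backward. After the program, the postcondition 3*q - k ≤ -9 ∧ 3*w + q + 6 ≠ 3 must hold; in canonical form it is 3*q ≤ k - 9 ∧ q + 3*w ≠ -3.
Before skip: 3*q ≤ k - 9 ∧ q + 3*w ≠ -3
Before v := q: 3*q ≤ k - 9 ∧ q + 3*w ≠ -3
Before v := 2*v + 3*w: 3*q ≤ k - 9 ∧ q + 3*w ≠ -3
The weakest precondition is 3*q ≤ k - 9 ∧ q + 3*w ≠ -3.
Check whether 3*q ≤ -6 ∧ q + 3*w ≠ -3 ∧ k = 3 implies it.
Every state satisfying the precondition satisfies the weakest precondition: the implication holds.
Answer: valid


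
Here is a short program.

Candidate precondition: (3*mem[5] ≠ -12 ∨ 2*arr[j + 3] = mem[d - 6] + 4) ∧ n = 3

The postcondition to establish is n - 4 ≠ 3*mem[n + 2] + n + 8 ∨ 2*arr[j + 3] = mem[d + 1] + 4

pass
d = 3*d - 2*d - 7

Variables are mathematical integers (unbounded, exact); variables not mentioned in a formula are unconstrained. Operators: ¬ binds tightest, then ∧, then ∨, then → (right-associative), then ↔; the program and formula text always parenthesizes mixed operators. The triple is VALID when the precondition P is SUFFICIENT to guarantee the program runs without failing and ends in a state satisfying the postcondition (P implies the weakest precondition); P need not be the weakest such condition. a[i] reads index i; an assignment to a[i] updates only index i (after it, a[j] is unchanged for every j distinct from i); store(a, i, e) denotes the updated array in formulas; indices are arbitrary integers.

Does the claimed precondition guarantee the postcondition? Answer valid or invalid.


Working backward. After the program, the postcondition n - 4 ≠ 3*mem[n + 2] + n + 8 ∨ 2*arr[j + 3] = mem[d + 1] + 4 must hold; in canonical form it is 3*mem[n + 2] ≠ -12 ∨ 2*arr[j + 3] = mem[d + 1] + 4.
Before d := 3*d - 2*d - 7: 3*mem[n + 2] ≠ -12 ∨ 2*arr[j + 3] = mem[d - 6] + 4
Before skip: 3*mem[n + 2] ≠ -12 ∨ 2*arr[j + 3] = mem[d - 6] + 4
The weakest precondition is 3*mem[n + 2] ≠ -12 ∨ 2*arr[j + 3] = mem[d - 6] + 4.
Check whether (3*mem[5] ≠ -12 ∨ 2*arr[j + 3] = mem[d - 6] + 4) ∧ n = 3 implies it.
Every state satisfying the precondition satisfies the weakest precondition: the implication holds.
Answer: valid


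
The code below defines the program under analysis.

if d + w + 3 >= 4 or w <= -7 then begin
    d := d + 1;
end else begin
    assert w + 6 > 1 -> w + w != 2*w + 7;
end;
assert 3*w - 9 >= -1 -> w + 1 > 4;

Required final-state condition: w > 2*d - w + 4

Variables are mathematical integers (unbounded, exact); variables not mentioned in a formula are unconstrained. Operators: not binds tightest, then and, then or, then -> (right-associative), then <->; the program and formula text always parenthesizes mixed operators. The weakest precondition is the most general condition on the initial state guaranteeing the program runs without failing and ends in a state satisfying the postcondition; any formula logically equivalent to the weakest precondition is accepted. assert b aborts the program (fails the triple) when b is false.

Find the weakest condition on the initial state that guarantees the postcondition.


Working backward. After the program, the postcondition w > 2*d - w + 4 must hold; in canonical form it is 2*w > 2*d + 4.
Before assert 3*w - 9 >= -1 -> w + 1 > 4: (3*w >= 8 -> w > 3) and 2*w > 2*d + 4
Then branch requires (3*w >= 8 -> w > 3) and 2*w > 2*d + 6; else branch requires (3*w >= 8 -> w > 3) and 2*w > 2*d + 4.
Before the if: ((d + w >= 1 or w <= -7) -> ((3*w >= 8 -> w > 3) and 2*w > 2*d + 6)) and ((not (d + w >= 1 or w <= -7)) -> ((3*w >= 8 -> w > 3) and 2*w > 2*d + 4))
Answer: WP = ((d + w >= 1 or w <= -7) -> ((3*w >= 8 -> w > 3) and 2*w > 2*d + 6)) and ((not (d + w >= 1 or w <= -7)) -> ((3*w >= 8 -> w > 3) and 2*w > 2*d + 4))
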